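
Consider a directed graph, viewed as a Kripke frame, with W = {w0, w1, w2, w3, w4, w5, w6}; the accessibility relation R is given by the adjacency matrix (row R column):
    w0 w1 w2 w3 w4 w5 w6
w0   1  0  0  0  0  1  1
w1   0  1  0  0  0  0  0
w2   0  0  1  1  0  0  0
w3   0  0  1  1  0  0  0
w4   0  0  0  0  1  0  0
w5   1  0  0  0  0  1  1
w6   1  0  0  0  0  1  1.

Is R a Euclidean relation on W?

Yes

Euclidean: yes — any two successors of a common world are R-related.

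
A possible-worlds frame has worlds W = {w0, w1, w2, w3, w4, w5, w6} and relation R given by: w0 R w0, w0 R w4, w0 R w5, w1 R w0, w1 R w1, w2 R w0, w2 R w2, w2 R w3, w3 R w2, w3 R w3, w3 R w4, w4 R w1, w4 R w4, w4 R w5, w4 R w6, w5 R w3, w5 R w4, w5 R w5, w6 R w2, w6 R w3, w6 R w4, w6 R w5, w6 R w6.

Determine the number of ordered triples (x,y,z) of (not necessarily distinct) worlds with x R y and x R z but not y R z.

26

Enumerating: (w0,w4,w0), (w0,w5,w0), (w1,w0,w1), (w2,w0,w2), (w2,w0,w3), (w2,w3,w0), (w3,w2,w4), (w3,w4,w2), (w3,w4,w3), (w4,w1,w4), (w4,w1,w5), (w4,w1,w6), … and 14 more.
Total: 26.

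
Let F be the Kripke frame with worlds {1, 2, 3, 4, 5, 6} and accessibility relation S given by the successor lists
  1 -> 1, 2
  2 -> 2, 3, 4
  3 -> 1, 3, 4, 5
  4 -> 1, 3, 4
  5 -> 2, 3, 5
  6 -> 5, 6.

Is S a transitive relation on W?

No

Transitive: no — 1 S 2 and 2 S 3, but not 1 S 3.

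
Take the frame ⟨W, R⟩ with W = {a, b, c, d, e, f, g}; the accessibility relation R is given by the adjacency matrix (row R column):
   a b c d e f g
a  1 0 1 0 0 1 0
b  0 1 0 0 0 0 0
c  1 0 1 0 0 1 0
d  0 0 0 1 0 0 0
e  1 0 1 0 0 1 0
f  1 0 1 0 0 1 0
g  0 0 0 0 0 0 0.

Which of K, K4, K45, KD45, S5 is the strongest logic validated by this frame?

Transitive (axiom 4): yes — every two-step R-path is closed by a direct edge.
Euclidean (axiom 5): yes — any two successors of a common world are R-related.
Serial (axiom D): no — g has no R-successor.
Reflexive (axiom T): no — e is not related to itself.
So F validates K, K4, K45; KD45 would additionally require R to be serial. The strongest is K45.

K45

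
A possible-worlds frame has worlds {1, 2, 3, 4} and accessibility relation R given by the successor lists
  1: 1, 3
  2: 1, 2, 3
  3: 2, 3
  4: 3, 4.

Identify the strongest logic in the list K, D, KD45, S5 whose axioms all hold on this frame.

D

Serial (axiom D): yes — every world has a successor (e.g. 1 R 1).
Euclidean (axiom 5): no — 2 R 3 and 2 R 1, but not 3 R 1.
Transitive (axiom 4): no — 1 R 3 and 3 R 2, but not 1 R 2.
Reflexive (axiom T): yes — every world is R-related to itself.
So F validates K, D; KD45 would additionally require R to be Euclidean and transitive. The strongest is D.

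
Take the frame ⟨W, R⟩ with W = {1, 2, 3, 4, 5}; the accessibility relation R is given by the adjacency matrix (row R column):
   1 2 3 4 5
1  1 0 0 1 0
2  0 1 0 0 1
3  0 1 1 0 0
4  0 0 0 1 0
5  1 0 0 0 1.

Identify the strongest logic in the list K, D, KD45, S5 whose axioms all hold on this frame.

D

Serial (axiom D): yes — every world has a successor (e.g. 1 R 1).
Euclidean (axiom 5): no — 1 R 4 and 1 R 1, but not 4 R 1.
Transitive (axiom 4): no — 2 R 5 and 5 R 1, but not 2 R 1.
Reflexive (axiom T): yes — every world is R-related to itself.
So F validates K, D; KD45 would additionally require R to be Euclidean and transitive. The strongest is D.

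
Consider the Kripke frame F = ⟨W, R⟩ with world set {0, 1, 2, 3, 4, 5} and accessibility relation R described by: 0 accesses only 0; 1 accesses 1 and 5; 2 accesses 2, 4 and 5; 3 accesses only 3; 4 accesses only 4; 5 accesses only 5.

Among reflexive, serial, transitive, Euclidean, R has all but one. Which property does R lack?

Reflexive: yes — every world is R-related to itself.
Serial: yes — every world has a successor (e.g. 0 R 0).
Transitive: yes — every two-step R-path is closed by a direct edge.
Euclidean: no — 2 R 4 and 2 R 5, but not 4 R 5.
Only Euclidean fails.

Euclidean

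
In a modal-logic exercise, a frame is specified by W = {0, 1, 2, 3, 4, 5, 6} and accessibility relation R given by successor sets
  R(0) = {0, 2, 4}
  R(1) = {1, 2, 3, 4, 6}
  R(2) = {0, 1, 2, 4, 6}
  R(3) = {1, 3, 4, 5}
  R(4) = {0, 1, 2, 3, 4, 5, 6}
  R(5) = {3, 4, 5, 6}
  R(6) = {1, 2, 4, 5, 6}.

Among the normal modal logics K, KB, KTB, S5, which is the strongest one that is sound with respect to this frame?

Symmetric (axiom B): yes — every pair in R has its reverse in R.
Reflexive (axiom T): yes — every world is R-related to itself.
Euclidean (axiom 5): no — 1 R 2 and 1 R 3, but not 2 R 3.
So F validates K, KB, KTB; S5 would additionally require R to be Euclidean. The strongest is KTB.

KTB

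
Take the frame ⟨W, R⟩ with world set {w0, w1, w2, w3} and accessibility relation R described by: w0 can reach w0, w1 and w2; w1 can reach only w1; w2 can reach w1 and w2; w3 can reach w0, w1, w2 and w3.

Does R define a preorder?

Reflexive: yes — every world is R-related to itself.
Transitive: yes — every two-step R-path is closed by a direct edge.
So R is a preorder.

Yes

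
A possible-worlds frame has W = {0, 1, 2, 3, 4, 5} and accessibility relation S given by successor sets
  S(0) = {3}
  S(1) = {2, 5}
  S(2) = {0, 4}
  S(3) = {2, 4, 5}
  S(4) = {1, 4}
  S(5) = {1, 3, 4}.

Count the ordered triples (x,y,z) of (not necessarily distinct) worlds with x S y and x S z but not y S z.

22

Enumerating: (0,3,3), (1,2,2), (1,2,5), (1,5,2), (1,5,5), (2,0,0), (2,0,4), (2,4,0), (3,2,2), (3,2,5), (3,4,2), (3,4,5), … and 10 more.
Total: 22.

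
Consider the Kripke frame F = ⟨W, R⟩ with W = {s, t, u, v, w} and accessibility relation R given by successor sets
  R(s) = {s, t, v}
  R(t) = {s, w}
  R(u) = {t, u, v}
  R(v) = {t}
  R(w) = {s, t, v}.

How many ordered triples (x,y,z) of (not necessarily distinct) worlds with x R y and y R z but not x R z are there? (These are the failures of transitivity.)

Enumerating: (s,t,w), (t,s,t), (t,s,v), (t,w,t), (t,w,v), (u,t,s), (u,t,w), (v,t,s), (v,t,w), (w,t,w).

10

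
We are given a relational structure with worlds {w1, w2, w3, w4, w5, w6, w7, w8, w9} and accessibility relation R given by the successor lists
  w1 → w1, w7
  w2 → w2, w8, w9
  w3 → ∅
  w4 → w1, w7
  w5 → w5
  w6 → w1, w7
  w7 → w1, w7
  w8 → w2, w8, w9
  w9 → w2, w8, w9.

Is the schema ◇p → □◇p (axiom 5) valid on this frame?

The schema 5 characterises exactly the Euclidean frames.
Euclidean: yes — any two successors of a common world are R-related.

Yes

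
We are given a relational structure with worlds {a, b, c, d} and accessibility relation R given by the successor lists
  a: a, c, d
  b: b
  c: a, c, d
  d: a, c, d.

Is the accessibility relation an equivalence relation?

Reflexive: yes — every world is R-related to itself.
Symmetric: yes — every pair in R has its reverse in R.
Transitive: yes — every two-step R-path is closed by a direct edge.
So R is an equivalence relation.

Yes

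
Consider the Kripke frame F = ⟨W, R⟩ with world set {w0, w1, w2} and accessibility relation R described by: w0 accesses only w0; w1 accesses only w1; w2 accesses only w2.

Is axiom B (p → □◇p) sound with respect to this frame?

Yes

Axiom B corresponds to the accessibility relation being symmetric.
Symmetric: yes — every pair in R has its reverse in R.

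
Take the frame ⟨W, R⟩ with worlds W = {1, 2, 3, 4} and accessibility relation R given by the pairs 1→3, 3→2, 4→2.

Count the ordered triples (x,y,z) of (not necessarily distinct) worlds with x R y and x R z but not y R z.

Enumerating: (1,3,3), (3,2,2), (4,2,2).

3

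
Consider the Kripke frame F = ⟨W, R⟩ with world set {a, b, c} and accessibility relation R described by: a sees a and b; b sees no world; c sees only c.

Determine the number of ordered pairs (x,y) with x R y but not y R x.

1

Enumerating: (a,b).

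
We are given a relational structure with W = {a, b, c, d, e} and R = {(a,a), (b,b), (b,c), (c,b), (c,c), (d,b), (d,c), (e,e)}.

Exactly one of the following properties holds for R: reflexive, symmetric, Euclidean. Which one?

Euclidean

Reflexive: no — d is not related to itself.
Symmetric: no — d R b but not b R d.
Euclidean: yes — any two successors of a common world are R-related.
Only Euclidean holds.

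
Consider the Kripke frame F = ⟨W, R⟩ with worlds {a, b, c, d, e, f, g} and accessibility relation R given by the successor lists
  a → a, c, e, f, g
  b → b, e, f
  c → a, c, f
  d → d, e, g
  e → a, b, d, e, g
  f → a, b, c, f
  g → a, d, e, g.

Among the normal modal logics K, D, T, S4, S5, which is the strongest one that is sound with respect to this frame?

T

Serial (axiom D): yes — every world has a successor (e.g. a R a).
Reflexive (axiom T): yes — every world is R-related to itself.
Transitive (axiom 4): no — a R e and e R b, but not a R b.
Euclidean (axiom 5): no — a R c and a R e, but not c R e.
So F validates K, D, T; S4 would additionally require R to be transitive. The strongest is T.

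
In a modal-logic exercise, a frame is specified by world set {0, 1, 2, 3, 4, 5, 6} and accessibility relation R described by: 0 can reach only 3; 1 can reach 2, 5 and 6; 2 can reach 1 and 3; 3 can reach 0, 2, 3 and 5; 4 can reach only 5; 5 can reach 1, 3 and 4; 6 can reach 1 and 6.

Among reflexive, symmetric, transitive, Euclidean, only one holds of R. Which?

symmetric

Reflexive: no — 0 is not related to itself.
Symmetric: yes — every pair in R has its reverse in R.
Transitive: no — 0 R 3 and 3 R 2, but not 0 R 2.
Euclidean: no — 1 R 2 and 1 R 5, but not 2 R 5.
Only symmetric holds.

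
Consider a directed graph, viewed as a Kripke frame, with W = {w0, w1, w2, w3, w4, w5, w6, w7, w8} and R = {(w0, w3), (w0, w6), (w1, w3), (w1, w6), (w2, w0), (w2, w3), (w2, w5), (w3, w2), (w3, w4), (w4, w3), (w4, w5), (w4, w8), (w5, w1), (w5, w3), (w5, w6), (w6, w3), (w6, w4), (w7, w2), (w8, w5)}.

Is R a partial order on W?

Reflexive: no — w0 is not related to itself.
Transitive: no — w0 R w3 and w3 R w2, but not w0 R w2.
Antisymmetric: no — w2 R w3 and w3 R w2 with w2 ≠ w3.
So R is not a partial order.

No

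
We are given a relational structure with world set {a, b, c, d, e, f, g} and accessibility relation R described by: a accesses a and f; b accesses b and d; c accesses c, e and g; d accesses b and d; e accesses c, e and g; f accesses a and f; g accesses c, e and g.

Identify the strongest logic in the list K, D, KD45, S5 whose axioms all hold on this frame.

Serial (axiom D): yes — every world has a successor (e.g. a R a).
Euclidean (axiom 5): yes — any two successors of a common world are R-related.
Transitive (axiom 4): yes — every two-step R-path is closed by a direct edge.
Reflexive (axiom T): yes — every world is R-related to itself.
So F validates K, D, KD45, S5. The strongest is S5.

S5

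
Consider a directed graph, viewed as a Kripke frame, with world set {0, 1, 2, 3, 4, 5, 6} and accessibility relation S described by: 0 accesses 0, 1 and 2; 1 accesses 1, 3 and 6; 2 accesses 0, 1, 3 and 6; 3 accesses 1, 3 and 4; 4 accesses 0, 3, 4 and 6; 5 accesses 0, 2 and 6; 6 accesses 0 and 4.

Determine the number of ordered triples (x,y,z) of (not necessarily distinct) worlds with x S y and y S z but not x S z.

Enumerating: (0,1,3), (0,1,6), (0,2,3), (0,2,6), (1,3,4), (1,6,0), (1,6,4), (2,0,2), (2,3,4), (2,6,4), (3,1,6), (3,4,0), … and 12 more.
Total: 24.

24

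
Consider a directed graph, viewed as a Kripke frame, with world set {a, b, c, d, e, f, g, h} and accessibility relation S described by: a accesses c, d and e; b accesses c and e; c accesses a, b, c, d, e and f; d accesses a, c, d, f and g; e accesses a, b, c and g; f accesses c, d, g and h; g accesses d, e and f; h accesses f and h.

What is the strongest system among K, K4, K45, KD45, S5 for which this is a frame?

Transitive (axiom 4): no — a S c and c S b, but not a S b.
Euclidean (axiom 5): no — a S d and a S e, but not d S e.
Serial (axiom D): yes — every world has a successor (e.g. a S c).
Reflexive (axiom T): no — a is not related to itself.
So F validates K; K4 would additionally require S to be transitive. The strongest is K.

K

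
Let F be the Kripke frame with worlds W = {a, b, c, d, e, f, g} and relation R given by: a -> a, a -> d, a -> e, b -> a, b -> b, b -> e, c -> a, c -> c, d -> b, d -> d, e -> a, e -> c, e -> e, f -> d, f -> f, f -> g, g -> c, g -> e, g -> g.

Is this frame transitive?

No

Transitive: no — a R d and d R b, but not a R b.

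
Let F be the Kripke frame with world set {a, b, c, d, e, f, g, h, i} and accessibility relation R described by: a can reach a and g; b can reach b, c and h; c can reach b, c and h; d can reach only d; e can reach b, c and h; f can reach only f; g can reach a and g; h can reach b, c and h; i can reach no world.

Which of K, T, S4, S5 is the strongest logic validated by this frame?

Reflexive (axiom T): no — e is not related to itself.
Transitive (axiom 4): yes — every two-step R-path is closed by a direct edge.
Euclidean (axiom 5): yes — any two successors of a common world are R-related.
So F validates K; T would additionally require R to be reflexive. The strongest is K.

K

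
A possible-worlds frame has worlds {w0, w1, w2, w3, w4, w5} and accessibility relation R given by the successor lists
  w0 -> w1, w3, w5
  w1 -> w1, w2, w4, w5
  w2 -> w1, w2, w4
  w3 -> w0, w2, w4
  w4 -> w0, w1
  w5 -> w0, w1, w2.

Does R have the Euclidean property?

No

Euclidean: no — w0 R w1 and w0 R w3, but not w1 R w3.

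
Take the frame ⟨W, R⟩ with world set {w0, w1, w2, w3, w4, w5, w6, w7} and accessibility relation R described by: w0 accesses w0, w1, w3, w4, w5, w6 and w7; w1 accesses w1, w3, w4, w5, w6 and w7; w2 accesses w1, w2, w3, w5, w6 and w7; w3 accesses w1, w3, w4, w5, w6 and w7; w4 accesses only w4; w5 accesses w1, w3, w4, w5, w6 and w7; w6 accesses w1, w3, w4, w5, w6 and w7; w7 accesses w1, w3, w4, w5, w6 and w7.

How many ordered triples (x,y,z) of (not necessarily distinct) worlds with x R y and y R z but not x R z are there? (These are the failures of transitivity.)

5

Enumerating: (w2,w1,w4), (w2,w3,w4), (w2,w5,w4), (w2,w6,w4), (w2,w7,w4).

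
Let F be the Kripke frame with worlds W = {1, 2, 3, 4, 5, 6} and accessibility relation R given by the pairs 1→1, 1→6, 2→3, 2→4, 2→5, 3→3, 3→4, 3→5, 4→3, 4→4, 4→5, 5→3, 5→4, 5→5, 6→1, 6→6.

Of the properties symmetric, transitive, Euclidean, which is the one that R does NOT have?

Symmetric: no — 2 R 3 but not 3 R 2.
Transitive: yes — every two-step R-path is closed by a direct edge.
Euclidean: yes — any two successors of a common world are R-related.
Only symmetric fails.

symmetric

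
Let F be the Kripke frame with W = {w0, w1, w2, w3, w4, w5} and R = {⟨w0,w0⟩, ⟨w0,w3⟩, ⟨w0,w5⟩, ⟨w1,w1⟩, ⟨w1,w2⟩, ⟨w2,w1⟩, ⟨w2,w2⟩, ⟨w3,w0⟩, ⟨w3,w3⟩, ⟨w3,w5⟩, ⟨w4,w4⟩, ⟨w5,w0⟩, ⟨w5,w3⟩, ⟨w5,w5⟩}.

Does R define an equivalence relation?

Reflexive: yes — every world is R-related to itself.
Symmetric: yes — every pair in R has its reverse in R.
Transitive: yes — every two-step R-path is closed by a direct edge.
So R is an equivalence relation.

Yes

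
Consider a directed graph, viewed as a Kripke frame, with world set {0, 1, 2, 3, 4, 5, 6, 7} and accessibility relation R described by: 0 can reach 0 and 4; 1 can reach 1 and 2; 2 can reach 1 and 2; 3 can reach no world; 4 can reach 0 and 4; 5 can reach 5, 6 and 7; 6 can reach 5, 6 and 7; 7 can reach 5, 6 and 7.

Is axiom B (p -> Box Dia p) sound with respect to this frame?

By correspondence theory, B is valid on a frame iff R is symmetric.
Symmetric: yes — every pair in R has its reverse in R.

Yes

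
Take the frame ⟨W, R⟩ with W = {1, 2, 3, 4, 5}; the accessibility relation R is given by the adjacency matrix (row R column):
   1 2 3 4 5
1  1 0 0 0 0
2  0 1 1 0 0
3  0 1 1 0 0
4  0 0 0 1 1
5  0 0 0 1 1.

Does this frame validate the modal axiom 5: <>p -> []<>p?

Yes

Axiom 5 corresponds to the accessibility relation being Euclidean.
Euclidean: yes — any two successors of a common world are R-related.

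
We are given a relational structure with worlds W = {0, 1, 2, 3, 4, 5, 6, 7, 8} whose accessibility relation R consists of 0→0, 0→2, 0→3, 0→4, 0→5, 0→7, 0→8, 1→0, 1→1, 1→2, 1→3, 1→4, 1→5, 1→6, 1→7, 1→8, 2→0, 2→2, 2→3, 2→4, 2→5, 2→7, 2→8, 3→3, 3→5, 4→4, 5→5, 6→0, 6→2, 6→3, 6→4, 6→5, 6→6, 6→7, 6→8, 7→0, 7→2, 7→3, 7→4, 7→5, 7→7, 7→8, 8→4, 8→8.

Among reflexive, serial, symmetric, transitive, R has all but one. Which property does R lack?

Reflexive: yes — every world is R-related to itself.
Serial: yes — every world has a successor (e.g. 0 R 0).
Symmetric: no — 0 R 3 but not 3 R 0.
Transitive: yes — every two-step R-path is closed by a direct edge.
Only symmetric fails.

symmetric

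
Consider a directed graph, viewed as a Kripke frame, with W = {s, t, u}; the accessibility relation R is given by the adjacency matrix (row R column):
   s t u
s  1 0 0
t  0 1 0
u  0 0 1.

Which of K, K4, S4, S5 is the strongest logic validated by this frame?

Transitive (axiom 4): yes — every two-step R-path is closed by a direct edge.
Reflexive (axiom T): yes — every world is R-related to itself.
Euclidean (axiom 5): yes — any two successors of a common world are R-related.
So F validates K, K4, S4, S5. The strongest is S5.

S5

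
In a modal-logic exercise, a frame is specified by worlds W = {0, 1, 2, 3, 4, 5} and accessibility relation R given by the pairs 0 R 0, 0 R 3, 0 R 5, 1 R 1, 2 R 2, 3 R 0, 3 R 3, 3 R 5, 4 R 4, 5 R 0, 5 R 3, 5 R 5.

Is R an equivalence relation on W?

Yes

Reflexive: yes — every world is R-related to itself.
Symmetric: yes — every pair in R has its reverse in R.
Transitive: yes — every two-step R-path is closed by a direct edge.
So R is an equivalence relation.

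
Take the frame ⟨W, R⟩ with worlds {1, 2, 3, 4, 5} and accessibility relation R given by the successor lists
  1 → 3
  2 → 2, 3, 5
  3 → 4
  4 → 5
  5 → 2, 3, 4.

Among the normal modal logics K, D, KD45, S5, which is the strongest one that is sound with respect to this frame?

Serial (axiom D): yes — every world has a successor (e.g. 1 R 3).
Euclidean (axiom 5): no — 2 R 3 and 2 R 5, but not 3 R 5.
Transitive (axiom 4): no — 1 R 3 and 3 R 4, but not 1 R 4.
Reflexive (axiom T): no — 1 is not related to itself.
So F validates K, D; KD45 would additionally require R to be Euclidean and transitive. The strongest is D.

D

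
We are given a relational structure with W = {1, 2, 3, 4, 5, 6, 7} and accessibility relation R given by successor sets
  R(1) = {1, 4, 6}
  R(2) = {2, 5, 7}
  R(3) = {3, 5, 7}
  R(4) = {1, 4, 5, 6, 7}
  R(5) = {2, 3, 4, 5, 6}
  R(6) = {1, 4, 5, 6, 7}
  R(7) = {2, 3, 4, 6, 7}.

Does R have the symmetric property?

Yes

Symmetric: yes — every pair in R has its reverse in R.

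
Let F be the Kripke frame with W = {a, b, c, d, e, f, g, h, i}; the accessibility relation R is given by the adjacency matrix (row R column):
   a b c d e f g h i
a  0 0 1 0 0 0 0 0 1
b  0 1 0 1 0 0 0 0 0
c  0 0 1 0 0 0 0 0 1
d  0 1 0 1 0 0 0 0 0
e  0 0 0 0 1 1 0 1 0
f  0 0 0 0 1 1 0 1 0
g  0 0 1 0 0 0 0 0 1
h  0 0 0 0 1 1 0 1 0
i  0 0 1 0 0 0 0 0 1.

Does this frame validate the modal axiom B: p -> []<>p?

No

By correspondence theory, B is valid on a frame iff R is symmetric.
Symmetric: no — a R c but not c R a.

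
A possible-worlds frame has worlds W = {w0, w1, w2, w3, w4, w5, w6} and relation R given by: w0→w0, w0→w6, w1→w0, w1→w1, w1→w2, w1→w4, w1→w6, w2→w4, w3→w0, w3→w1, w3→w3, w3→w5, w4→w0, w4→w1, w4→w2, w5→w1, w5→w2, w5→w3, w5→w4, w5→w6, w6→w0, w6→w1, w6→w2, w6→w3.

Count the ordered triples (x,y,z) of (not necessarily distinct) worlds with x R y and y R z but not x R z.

Enumerating: (w0,w6,w1), (w0,w6,w2), (w0,w6,w3), (w1,w6,w3), (w2,w4,w0), (w2,w4,w1), (w2,w4,w2), (w3,w0,w6), (w3,w1,w2), (w3,w1,w4), (w3,w1,w6), (w3,w5,w2), … and 16 more.
Total: 28.

28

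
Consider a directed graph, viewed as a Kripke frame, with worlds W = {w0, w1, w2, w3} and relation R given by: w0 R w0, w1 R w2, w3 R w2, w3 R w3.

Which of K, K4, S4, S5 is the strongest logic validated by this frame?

Transitive (axiom 4): yes — every two-step R-path is closed by a direct edge.
Reflexive (axiom T): no — w1 is not related to itself.
Euclidean (axiom 5): no — w1 R w2 and w1 R w2, but not w2 R w2.
So F validates K, K4; S4 would additionally require R to be reflexive. The strongest is K4.

K4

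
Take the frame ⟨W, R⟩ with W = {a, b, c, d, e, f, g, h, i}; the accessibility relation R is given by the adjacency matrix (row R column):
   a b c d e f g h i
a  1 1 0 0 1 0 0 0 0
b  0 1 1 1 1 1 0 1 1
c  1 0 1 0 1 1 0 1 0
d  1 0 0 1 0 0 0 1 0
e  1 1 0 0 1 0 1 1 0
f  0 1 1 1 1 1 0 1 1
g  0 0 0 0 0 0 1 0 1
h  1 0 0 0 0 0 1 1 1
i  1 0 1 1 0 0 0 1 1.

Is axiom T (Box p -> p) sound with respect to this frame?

By correspondence theory, T is valid on a frame iff R is reflexive.
Reflexive: yes — every world is R-related to itself.

Yes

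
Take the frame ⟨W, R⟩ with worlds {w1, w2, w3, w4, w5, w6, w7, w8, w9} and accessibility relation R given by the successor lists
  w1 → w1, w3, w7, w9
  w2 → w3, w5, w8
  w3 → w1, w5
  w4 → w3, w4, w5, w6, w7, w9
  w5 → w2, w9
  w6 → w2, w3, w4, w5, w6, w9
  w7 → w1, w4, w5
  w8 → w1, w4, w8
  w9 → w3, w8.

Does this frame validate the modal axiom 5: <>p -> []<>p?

The schema 5 characterises exactly the Euclidean frames.
Euclidean: no — w1 R w3 and w1 R w7, but not w3 R w7.

No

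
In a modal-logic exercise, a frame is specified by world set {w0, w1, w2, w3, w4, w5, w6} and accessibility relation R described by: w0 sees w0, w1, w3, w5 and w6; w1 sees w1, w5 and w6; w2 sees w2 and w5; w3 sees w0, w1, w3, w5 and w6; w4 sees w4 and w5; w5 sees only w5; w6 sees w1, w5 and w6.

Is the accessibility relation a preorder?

Reflexive: yes — every world is R-related to itself.
Transitive: yes — every two-step R-path is closed by a direct edge.
So R is a preorder.

Yes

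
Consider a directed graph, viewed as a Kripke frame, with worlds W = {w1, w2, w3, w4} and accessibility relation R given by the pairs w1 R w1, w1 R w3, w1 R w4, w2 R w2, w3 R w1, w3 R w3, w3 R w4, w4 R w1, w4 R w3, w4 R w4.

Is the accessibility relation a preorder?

Reflexive: yes — every world is R-related to itself.
Transitive: yes — every two-step R-path is closed by a direct edge.
So R is a preorder.

Yes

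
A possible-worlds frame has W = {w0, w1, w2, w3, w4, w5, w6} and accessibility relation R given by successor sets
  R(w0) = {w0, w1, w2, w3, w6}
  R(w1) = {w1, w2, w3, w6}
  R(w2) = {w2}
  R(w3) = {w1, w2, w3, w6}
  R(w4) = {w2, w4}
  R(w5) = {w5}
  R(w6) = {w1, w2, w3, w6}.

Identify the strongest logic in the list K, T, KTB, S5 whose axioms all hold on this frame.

T

Reflexive (axiom T): yes — every world is R-related to itself.
Symmetric (axiom B): no — w0 R w1 but not w1 R w0.
Euclidean (axiom 5): no — w0 R w2 and w0 R w1, but not w2 R w1.
So F validates K, T; KTB would additionally require R to be symmetric. The strongest is T.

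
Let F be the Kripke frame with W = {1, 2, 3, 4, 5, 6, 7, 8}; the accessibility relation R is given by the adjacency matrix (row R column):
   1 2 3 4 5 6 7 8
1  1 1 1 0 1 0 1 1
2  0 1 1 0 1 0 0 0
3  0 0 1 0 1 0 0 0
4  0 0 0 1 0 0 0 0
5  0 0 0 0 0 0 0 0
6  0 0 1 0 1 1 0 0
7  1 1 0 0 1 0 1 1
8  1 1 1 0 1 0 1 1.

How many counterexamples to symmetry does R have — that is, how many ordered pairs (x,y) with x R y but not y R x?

13

Enumerating: (1,2), (1,3), (1,5), (2,3), (2,5), (3,5), (6,3), (6,5), (7,2), (7,5), (8,2), (8,3), (8,5).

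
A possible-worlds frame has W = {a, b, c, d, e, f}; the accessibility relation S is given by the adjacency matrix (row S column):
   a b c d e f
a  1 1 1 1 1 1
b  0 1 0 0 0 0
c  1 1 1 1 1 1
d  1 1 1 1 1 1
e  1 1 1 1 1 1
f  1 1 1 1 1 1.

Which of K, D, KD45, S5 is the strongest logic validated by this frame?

D

Serial (axiom D): yes — every world has a successor (e.g. a S a).
Euclidean (axiom 5): no — a S b and a S c, but not b S c.
Transitive (axiom 4): yes — every two-step S-path is closed by a direct edge.
Reflexive (axiom T): yes — every world is S-related to itself.
So F validates K, D; KD45 would additionally require S to be Euclidean. The strongest is D.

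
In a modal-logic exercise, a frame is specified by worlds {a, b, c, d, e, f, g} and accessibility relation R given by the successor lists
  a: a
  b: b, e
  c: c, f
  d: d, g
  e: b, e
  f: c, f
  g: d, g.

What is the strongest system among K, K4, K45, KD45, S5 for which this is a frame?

Transitive (axiom 4): yes — every two-step R-path is closed by a direct edge.
Euclidean (axiom 5): yes — any two successors of a common world are R-related.
Serial (axiom D): yes — every world has a successor (e.g. a R a).
Reflexive (axiom T): yes — every world is R-related to itself.
So F validates K, K4, K45, KD45, S5. The strongest is S5.

S5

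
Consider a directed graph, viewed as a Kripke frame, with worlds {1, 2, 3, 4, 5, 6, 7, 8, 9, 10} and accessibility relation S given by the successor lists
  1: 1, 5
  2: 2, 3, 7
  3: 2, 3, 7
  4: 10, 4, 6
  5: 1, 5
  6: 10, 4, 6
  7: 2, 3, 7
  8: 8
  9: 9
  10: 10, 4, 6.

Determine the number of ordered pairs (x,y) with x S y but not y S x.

S is symmetric; there are no such tuples.

0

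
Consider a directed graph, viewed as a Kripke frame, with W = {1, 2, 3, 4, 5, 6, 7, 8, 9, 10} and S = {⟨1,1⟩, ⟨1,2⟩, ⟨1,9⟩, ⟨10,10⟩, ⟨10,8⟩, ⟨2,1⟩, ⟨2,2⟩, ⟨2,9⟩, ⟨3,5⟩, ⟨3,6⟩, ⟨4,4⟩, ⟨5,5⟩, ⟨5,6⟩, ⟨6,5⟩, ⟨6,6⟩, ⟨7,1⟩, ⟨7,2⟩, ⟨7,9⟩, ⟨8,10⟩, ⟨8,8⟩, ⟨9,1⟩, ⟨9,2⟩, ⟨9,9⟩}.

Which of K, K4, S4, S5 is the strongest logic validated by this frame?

K4

Transitive (axiom 4): yes — every two-step S-path is closed by a direct edge.
Reflexive (axiom T): no — 3 is not related to itself.
Euclidean (axiom 5): yes — any two successors of a common world are S-related.
So F validates K, K4; S4 would additionally require S to be reflexive. The strongest is K4.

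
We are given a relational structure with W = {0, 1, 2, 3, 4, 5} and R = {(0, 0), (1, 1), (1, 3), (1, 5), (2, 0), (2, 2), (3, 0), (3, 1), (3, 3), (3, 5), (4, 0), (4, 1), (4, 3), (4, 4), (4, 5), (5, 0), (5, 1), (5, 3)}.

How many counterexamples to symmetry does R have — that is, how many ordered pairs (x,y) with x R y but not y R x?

Enumerating: (2,0), (3,0), (4,0), (4,1), (4,3), (4,5), (5,0).

7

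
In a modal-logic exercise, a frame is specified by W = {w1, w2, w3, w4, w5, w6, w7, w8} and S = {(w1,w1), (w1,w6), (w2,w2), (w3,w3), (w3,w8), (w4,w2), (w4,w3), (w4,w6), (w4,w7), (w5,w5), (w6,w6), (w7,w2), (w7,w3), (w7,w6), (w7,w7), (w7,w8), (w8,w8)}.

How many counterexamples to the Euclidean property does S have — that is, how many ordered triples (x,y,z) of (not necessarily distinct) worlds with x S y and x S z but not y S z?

26

Enumerating: (w1,w6,w1), (w3,w8,w3), (w4,w2,w3), (w4,w2,w6), (w4,w2,w7), (w4,w3,w2), (w4,w3,w6), (w4,w3,w7), (w4,w6,w2), (w4,w6,w3), (w4,w6,w7), (w7,w2,w3), … and 14 more.
Total: 26.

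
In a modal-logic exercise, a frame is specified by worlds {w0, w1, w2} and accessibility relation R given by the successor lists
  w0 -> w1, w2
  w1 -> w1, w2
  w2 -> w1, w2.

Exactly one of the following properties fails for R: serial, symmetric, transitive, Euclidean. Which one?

Serial: yes — every world has a successor (e.g. w0 R w1).
Symmetric: no — w0 R w1 but not w1 R w0.
Transitive: yes — every two-step R-path is closed by a direct edge.
Euclidean: yes — any two successors of a common world are R-related.
Only symmetric fails.

symmetric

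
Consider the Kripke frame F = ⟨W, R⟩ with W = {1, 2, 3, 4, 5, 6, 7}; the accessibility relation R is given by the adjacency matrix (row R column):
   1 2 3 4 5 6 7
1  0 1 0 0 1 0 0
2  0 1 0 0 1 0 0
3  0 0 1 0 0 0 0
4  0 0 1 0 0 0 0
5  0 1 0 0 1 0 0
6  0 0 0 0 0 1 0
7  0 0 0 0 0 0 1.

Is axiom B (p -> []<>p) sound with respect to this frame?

Axiom B corresponds to the accessibility relation being symmetric.
Symmetric: no — 1 R 2 but not 2 R 1.

No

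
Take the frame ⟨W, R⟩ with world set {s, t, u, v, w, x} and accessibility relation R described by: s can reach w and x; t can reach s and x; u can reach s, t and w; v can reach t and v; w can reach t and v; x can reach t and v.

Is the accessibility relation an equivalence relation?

Reflexive: no — s is not related to itself.
Symmetric: no — s R w but not w R s.
Transitive: no — s R w and w R t, but not s R t.
So R is not an equivalence relation.

No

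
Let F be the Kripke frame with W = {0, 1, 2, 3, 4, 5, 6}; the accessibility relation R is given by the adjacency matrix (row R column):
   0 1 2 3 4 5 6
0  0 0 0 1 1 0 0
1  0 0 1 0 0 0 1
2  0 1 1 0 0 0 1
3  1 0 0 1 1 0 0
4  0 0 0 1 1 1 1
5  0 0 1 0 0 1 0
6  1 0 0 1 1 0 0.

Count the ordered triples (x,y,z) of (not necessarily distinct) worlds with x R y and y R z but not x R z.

19

Enumerating: (0,3,0), (0,4,5), (0,4,6), (1,2,1), (1,6,0), (1,6,3), (1,6,4), (2,6,0), (2,6,3), (2,6,4), (3,4,5), (3,4,6), … and 7 more.
Total: 19.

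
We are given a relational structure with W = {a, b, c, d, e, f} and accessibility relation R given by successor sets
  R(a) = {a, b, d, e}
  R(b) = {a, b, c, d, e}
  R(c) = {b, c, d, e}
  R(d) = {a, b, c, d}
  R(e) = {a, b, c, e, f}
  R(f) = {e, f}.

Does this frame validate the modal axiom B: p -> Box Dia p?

Yes

Axiom B corresponds to the accessibility relation being symmetric.
Symmetric: yes — every pair in R has its reverse in R.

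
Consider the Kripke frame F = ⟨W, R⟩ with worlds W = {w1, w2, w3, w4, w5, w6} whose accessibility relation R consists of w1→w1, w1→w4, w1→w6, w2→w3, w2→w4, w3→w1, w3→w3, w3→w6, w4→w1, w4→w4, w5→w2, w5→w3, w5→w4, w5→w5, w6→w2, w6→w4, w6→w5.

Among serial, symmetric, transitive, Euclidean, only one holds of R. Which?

Serial: yes — every world has a successor (e.g. w1 R w1).
Symmetric: no — w1 R w6 but not w6 R w1.
Transitive: no — w1 R w6 and w6 R w2, but not w1 R w2.
Euclidean: no — w1 R w4 and w1 R w6, but not w4 R w6.
Only serial holds.

serial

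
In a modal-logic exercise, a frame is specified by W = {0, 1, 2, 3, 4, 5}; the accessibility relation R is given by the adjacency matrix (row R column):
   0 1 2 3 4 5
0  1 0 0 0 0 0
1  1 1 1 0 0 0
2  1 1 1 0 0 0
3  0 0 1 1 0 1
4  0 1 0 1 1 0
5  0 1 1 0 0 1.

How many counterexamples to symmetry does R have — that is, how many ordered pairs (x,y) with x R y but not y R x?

8

Enumerating: (1,0), (2,0), (3,2), (3,5), (4,1), (4,3), (5,1), (5,2).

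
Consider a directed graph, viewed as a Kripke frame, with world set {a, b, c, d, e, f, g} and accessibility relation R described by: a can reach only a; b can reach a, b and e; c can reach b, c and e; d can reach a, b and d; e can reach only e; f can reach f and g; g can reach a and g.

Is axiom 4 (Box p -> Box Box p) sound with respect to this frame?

Axiom 4 corresponds to the accessibility relation being transitive.
Transitive: no — c R b and b R a, but not c R a.

No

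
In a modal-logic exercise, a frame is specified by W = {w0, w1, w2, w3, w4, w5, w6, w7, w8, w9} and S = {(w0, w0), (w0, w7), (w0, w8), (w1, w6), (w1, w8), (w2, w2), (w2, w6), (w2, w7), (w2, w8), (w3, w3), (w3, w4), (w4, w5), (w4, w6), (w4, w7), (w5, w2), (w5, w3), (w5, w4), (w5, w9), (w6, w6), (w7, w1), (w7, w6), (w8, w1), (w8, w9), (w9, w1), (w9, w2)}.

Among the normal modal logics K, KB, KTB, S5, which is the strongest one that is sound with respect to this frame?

Symmetric (axiom B): no — w0 S w7 but not w7 S w0.
Reflexive (axiom T): no — w1 is not related to itself.
Euclidean (axiom 5): no — w0 S w7 and w0 S w8, but not w7 S w8.
So F validates K; KB would additionally require S to be symmetric. The strongest is K.

K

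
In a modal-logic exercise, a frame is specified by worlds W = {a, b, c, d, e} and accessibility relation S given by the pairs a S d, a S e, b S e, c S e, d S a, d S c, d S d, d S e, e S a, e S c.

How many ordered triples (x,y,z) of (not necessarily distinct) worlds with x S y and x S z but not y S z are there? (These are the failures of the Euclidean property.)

15

Enumerating: (a,e,d), (a,e,e), (b,e,e), (c,e,e), (d,a,a), (d,a,c), (d,c,a), (d,c,c), (d,c,d), (d,e,d), (d,e,e), (e,a,a), (e,a,c), (e,c,a), (e,c,c).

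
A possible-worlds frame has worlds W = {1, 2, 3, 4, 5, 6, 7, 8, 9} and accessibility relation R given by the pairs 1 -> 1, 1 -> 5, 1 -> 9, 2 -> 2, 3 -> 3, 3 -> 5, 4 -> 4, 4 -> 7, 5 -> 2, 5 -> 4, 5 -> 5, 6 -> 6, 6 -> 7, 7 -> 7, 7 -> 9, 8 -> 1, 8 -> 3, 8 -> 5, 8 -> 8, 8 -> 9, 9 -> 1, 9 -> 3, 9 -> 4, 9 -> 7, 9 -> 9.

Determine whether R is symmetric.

No

Symmetric: no — 1 R 5 but not 5 R 1.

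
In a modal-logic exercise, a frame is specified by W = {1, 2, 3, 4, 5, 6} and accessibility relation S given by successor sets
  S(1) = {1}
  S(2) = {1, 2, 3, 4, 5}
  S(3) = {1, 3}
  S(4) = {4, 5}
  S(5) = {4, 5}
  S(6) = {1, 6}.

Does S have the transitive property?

Transitive: yes — every two-step S-path is closed by a direct edge.

Yes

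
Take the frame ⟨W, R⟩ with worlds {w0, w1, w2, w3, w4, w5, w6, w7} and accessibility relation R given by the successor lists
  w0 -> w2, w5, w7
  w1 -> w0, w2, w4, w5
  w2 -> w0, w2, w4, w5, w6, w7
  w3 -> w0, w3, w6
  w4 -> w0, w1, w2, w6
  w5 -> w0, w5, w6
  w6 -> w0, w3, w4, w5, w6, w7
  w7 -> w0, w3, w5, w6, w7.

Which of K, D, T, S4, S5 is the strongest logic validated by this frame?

Serial (axiom D): yes — every world has a successor (e.g. w0 R w2).
Reflexive (axiom T): no — w0 is not related to itself.
Transitive (axiom 4): no — w0 R w2 and w2 R w4, but not w0 R w4.
Euclidean (axiom 5): no — w0 R w5 and w0 R w2, but not w5 R w2.
So F validates K, D; T would additionally require R to be reflexive. The strongest is D.

D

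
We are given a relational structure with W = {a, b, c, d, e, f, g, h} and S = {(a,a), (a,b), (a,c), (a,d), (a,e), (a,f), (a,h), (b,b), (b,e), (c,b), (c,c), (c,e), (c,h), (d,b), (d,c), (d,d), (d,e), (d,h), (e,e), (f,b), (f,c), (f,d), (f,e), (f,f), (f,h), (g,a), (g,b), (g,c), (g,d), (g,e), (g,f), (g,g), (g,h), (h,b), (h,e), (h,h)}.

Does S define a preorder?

Yes

Reflexive: yes — every world is S-related to itself.
Transitive: yes — every two-step S-path is closed by a direct edge.
So S is a preorder.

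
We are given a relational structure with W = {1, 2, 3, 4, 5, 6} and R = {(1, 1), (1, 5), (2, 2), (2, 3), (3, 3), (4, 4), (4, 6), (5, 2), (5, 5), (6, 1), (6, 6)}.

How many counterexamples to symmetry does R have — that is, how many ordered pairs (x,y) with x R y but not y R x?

Enumerating: (1,5), (2,3), (4,6), (5,2), (6,1).

5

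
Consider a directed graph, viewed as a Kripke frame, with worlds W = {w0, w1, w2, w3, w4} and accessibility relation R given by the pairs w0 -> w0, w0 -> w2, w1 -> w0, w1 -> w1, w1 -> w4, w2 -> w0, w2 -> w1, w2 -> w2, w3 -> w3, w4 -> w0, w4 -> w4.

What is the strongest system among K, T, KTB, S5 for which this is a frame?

Reflexive (axiom T): yes — every world is R-related to itself.
Symmetric (axiom B): no — w1 R w0 but not w0 R w1.
Euclidean (axiom 5): no — w1 R w0 and w1 R w4, but not w0 R w4.
So F validates K, T; KTB would additionally require R to be symmetric. The strongest is T.

T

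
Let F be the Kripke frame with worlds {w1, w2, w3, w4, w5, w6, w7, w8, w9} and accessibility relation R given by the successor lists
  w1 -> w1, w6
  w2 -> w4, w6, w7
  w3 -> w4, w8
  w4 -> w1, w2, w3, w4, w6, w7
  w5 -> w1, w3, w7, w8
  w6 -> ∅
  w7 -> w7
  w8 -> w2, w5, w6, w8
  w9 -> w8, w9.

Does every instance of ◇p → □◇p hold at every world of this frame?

No

By correspondence theory, 5 is valid on a frame iff R is Euclidean.
Euclidean: no — w2 R w6 and w2 R w4, but not w6 R w4.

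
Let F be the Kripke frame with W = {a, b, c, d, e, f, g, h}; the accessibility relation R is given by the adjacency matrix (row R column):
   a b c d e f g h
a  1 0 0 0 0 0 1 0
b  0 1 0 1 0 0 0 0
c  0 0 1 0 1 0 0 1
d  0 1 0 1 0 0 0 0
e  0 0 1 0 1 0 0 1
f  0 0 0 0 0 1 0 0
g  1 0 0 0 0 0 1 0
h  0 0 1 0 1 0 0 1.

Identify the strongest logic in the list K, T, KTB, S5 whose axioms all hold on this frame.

Reflexive (axiom T): yes — every world is R-related to itself.
Symmetric (axiom B): yes — every pair in R has its reverse in R.
Euclidean (axiom 5): yes — any two successors of a common world are R-related.
So F validates K, T, KTB, S5. The strongest is S5.

S5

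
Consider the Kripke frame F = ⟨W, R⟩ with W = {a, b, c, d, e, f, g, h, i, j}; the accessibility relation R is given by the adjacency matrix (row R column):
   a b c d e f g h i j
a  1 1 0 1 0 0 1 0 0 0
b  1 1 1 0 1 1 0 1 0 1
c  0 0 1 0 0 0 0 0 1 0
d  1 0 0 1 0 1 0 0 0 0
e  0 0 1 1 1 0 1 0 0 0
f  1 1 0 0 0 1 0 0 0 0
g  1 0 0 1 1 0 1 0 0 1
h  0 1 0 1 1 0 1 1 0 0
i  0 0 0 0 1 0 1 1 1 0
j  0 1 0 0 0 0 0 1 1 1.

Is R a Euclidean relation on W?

No

Euclidean: no — a R b and a R d, but not b R d.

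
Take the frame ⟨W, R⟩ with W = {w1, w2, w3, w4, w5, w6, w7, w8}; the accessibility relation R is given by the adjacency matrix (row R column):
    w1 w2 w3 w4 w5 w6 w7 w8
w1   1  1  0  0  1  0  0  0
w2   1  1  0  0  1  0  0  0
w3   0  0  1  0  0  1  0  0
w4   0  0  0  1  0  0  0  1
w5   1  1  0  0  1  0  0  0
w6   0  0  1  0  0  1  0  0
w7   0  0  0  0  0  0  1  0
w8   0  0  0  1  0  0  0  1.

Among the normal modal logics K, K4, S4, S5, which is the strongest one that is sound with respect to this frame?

Transitive (axiom 4): yes — every two-step R-path is closed by a direct edge.
Reflexive (axiom T): yes — every world is R-related to itself.
Euclidean (axiom 5): yes — any two successors of a common world are R-related.
So F validates K, K4, S4, S5. The strongest is S5.

S5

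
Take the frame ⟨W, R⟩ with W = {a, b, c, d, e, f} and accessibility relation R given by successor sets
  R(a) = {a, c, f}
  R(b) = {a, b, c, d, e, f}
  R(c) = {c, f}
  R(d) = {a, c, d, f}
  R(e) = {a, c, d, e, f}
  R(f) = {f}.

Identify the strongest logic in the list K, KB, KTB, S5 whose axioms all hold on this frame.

K

Symmetric (axiom B): no — a R c but not c R a.
Reflexive (axiom T): yes — every world is R-related to itself.
Euclidean (axiom 5): no — a R f and a R c, but not f R c.
So F validates K; KB would additionally require R to be symmetric. The strongest is K.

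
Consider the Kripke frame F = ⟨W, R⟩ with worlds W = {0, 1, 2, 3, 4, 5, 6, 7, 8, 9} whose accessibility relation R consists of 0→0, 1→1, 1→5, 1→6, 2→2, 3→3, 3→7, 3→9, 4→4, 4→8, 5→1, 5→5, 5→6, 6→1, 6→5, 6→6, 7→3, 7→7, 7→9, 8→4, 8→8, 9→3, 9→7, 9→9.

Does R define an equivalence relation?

Yes

Reflexive: yes — every world is R-related to itself.
Symmetric: yes — every pair in R has its reverse in R.
Transitive: yes — every two-step R-path is closed by a direct edge.
So R is an equivalence relation.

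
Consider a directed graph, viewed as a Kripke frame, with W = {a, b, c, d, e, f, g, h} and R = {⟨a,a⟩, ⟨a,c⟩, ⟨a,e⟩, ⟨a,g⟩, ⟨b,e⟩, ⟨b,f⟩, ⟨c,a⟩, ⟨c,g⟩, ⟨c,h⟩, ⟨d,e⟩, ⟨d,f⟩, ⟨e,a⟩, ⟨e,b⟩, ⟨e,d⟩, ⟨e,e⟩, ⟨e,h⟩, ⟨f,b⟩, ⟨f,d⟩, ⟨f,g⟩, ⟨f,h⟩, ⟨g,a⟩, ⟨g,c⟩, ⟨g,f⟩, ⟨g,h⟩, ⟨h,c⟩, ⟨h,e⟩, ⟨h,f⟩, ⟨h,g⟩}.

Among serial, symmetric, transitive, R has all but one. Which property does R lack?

Serial: yes — every world has a successor (e.g. a R a).
Symmetric: yes — every pair in R has its reverse in R.
Transitive: no — a R c and c R h, but not a R h.
Only transitive fails.

transitive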